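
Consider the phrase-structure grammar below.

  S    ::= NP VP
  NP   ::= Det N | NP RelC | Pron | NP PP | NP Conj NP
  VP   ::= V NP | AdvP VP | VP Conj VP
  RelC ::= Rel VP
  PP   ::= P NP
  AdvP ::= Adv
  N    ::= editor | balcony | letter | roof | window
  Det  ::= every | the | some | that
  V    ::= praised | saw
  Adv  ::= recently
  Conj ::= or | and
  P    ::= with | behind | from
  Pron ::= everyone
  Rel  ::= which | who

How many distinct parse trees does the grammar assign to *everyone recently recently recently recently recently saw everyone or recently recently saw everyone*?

Two of the 6 distinct bracketings:
[S [NP [Pron everyone]] [VP [AdvP [Adv recently]] [VP [AdvP [Adv recently]] [VP [AdvP [Adv recently]] [VP [AdvP [Adv recently]] [VP [AdvP [Adv recently]] [VP [VP [V saw] [NP [Pron everyone]]] [Conj or] [VP [AdvP [Adv recently]] [VP [AdvP [Adv recently]] [VP [V saw] [NP [Pron everyone]]]]]]]]]]]]
[S [NP [Pron everyone]] [VP [AdvP [Adv recently]] [VP [AdvP [Adv recently]] [VP [AdvP [Adv recently]] [VP [AdvP [Adv recently]] [VP [VP [AdvP [Adv recently]] [VP [V saw] [NP [Pron everyone]]]] [Conj or] [VP [AdvP [Adv recently]] [VP [AdvP [Adv recently]] [VP [V saw] [NP [Pron everyone]]]]]]]]]]]
The trees differ in how a recursive rule is bracketed over the same span.

6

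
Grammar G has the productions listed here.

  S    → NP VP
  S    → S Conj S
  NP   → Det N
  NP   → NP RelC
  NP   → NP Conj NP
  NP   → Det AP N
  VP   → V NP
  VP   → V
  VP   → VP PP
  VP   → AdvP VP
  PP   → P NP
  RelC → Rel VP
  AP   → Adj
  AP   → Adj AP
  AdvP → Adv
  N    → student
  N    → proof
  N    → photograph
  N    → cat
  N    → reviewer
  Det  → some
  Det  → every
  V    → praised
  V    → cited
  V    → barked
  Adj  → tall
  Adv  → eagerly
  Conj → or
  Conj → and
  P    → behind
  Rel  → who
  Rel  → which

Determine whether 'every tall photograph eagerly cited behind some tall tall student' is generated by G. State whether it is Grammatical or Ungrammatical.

Grammatical

S
  NP
    Det: every
    AP
      Adj: tall
    N: photograph
  VP
    VP
      AdvP
        Adv: eagerly
      VP
        V: cited
    PP
      P: behind
      NP
        Det: some
        AP
          Adj: tall
          AP
            Adj: tall
        N: student
Every word is introduced by a lexical rule and the phrasal rules combine the resulting categories into a single S.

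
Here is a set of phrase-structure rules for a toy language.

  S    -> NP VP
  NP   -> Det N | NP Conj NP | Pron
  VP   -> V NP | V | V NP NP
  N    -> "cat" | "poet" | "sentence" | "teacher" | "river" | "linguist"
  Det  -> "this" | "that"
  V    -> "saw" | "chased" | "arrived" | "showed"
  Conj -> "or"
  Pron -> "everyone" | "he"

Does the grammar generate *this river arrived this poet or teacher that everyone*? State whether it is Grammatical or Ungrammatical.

A Conj word can never sit immediately before an N word in any string this grammar generates, so the substring 'or teacher' rules out a derivation.

Ungrammatical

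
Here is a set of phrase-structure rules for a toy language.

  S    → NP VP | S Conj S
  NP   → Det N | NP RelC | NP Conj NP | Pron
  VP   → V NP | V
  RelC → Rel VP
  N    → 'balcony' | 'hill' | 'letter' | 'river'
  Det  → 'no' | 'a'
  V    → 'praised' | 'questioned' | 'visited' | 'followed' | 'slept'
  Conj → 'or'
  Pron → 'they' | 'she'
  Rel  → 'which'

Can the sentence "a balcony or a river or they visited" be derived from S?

Grammatical

S
  NP
    NP
      Det: a
      N: balcony
    Conj: or
    NP
      NP
        Det: a
        N: river
      Conj: or
      NP
        Pron: they
  VP
    V: visited
Every word is introduced by a lexical rule and the phrasal rules combine the resulting categories into a single S.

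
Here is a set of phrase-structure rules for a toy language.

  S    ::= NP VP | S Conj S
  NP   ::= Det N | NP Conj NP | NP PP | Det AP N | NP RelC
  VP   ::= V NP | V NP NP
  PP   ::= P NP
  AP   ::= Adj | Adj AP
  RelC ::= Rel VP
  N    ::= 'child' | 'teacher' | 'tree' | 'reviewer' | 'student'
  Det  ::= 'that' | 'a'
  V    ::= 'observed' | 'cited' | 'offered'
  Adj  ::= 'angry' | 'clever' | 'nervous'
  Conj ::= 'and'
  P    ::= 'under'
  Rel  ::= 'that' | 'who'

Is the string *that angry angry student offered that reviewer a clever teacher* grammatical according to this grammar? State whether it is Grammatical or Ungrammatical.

[S [NP [Det that] [AP [Adj angry] [AP [Adj angry]]] [N student]] [VP [V offered] [NP [Det that] [N reviewer]] [NP [Det a] [AP [Adj clever]] [N teacher]]]]
Each bracket corresponds to one application of a listed rule, so the string is derivable from S.

Grammatical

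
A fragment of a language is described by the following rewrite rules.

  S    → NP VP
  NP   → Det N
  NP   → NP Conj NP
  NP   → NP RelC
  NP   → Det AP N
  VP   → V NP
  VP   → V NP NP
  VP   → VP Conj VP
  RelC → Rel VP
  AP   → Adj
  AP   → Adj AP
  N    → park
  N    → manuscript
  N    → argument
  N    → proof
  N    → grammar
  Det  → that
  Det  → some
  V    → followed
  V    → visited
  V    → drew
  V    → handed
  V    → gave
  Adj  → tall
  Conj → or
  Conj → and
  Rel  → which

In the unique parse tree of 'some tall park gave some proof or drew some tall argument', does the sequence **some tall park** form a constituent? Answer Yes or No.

Yes

[S [NP [Det some] [AP [Adj tall]] [N park]] [VP [VP [V gave] [NP [Det some] [N proof]]] [Conj or] [VP [V drew] [NP [Det some] [AP [Adj tall]] [N argument]]]]]
The words 'some tall park' are exhaustively dominated by a single NP node (built by NP → Det AP N), so they form a constituent.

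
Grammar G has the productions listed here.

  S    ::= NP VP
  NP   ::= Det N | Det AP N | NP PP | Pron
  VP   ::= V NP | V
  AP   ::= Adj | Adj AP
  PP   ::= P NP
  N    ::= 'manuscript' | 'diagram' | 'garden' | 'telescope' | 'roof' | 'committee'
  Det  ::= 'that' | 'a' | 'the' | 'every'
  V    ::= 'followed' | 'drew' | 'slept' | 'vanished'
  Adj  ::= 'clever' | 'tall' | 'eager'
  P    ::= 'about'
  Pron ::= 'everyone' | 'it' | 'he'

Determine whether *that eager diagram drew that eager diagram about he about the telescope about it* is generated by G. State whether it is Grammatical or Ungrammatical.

S
  NP
    Det: that
    AP
      Adj: eager
    N: diagram
  VP
    V: drew
    NP
      NP
        Det: that
        AP
          Adj: eager
        N: diagram
      PP
        P: about
        NP
          NP
            Pron: he
          PP
            P: about
            NP
              NP
                Det: the
                N: telescope
              PP
                P: about
                NP
                  Pron: it
The bracketing above is licensed at every node by one of the given productions, with S at the root.

Grammatical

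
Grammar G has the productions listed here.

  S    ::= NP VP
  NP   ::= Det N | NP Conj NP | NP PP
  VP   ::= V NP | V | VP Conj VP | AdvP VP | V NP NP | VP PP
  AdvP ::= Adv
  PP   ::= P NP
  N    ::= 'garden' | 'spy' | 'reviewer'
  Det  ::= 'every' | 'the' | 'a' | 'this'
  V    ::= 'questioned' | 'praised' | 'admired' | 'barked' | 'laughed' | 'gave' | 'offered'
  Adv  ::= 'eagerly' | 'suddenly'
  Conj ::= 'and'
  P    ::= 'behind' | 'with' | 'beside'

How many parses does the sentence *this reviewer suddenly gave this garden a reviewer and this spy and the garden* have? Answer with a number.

The two bracketings:
[S [NP [Det this] [N reviewer]] [VP [AdvP [Adv suddenly]] [VP [V gave] [NP [Det this] [N garden]] [NP [NP [Det a] [N reviewer]] [Conj and] [NP [NP [Det this] [N spy]] [Conj and] [NP [Det the] [N garden]]]]]]]
[S [NP [Det this] [N reviewer]] [VP [AdvP [Adv suddenly]] [VP [V gave] [NP [Det this] [N garden]] [NP [NP [NP [Det a] [N reviewer]] [Conj and] [NP [Det this] [N spy]]] [Conj and] [NP [Det the] [N garden]]]]]]
The trees differ in how a recursive rule is bracketed over the same span.

2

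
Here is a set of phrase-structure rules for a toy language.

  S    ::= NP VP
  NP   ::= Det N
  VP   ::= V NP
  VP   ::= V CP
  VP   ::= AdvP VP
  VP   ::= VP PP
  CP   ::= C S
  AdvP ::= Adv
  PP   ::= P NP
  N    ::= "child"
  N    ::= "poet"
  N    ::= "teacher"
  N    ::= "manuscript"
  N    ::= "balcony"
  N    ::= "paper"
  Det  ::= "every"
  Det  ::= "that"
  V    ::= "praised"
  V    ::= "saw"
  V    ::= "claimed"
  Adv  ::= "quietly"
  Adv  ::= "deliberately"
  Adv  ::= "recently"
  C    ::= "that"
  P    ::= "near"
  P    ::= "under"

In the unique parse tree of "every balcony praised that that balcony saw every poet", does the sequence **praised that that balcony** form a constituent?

No

[S [NP [Det every] [N balcony]] [VP [V praised] [CP [C that] [S [NP [Det that] [N balcony]] [VP [V saw] [NP [Det every] [N poet]]]]]]]
The smallest constituent containing 'praised that that balcony' is the VP spanning 'praised that that balcony saw every poet'; no single node in the tree dominates exactly the given words.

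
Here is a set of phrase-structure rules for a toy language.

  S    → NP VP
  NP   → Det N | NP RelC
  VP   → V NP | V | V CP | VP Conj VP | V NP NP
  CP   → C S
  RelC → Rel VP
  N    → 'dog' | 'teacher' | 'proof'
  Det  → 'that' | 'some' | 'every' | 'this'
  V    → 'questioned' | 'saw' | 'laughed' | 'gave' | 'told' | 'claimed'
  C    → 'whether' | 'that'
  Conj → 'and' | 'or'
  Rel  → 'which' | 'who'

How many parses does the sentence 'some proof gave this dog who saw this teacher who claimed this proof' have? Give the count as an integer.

Two of the 6 distinct bracketings:
[S [NP [Det some] [N proof]] [VP [V gave] [NP [NP [Det this] [N dog]] [RelC [Rel who] [VP [V saw] [NP [NP [Det this] [N teacher]] [RelC [Rel who] [VP [V claimed] [NP [Det this] [N proof]]]]]]]]]]
[S [NP [Det some] [N proof]] [VP [V gave] [NP [NP [Det this] [N dog]] [RelC [Rel who] [VP [V saw] [NP [NP [Det this] [N teacher]] [RelC [Rel who] [VP [V claimed]]]] [NP [Det this] [N proof]]]]]]]
The difference turns on whether VP → V is used at the relevant span, versus an alternative expansion of VP.

6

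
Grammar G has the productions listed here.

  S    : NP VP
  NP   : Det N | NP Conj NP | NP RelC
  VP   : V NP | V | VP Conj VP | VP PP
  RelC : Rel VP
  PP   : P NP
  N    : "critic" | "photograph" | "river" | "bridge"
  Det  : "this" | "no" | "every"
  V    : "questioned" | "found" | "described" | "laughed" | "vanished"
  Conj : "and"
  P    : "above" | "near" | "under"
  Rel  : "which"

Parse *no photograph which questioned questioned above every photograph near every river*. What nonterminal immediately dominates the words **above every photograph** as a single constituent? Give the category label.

[S [NP [NP [Det no] [N photograph]] [RelC [Rel which] [VP [V questioned]]]] [VP [VP [VP [V questioned]] [PP [P above] [NP [Det every] [N photograph]]]] [PP [P near] [NP [Det every] [N river]]]]]
The span 'above every photograph' is the PP node built by PP → P NP.

PP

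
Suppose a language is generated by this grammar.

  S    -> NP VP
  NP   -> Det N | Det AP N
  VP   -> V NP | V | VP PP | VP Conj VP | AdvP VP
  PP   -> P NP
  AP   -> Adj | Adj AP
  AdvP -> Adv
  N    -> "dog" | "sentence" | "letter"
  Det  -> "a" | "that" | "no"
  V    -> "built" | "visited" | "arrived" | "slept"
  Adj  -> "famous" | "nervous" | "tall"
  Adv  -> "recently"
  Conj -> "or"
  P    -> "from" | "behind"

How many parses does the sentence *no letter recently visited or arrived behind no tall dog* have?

Two of the 5 distinct bracketings:
[S [NP [Det no] [N letter]] [VP [VP [VP [AdvP [Adv recently]] [VP [V visited]]] [Conj or] [VP [V arrived]]] [PP [P behind] [NP [Det no] [AP [Adj tall]] [N dog]]]]]
[S [NP [Det no] [N letter]] [VP [VP [AdvP [Adv recently]] [VP [VP [V visited]] [Conj or] [VP [V arrived]]]] [PP [P behind] [NP [Det no] [AP [Adj tall]] [N dog]]]]]
The trees differ in how a recursive rule is bracketed over the same span.

5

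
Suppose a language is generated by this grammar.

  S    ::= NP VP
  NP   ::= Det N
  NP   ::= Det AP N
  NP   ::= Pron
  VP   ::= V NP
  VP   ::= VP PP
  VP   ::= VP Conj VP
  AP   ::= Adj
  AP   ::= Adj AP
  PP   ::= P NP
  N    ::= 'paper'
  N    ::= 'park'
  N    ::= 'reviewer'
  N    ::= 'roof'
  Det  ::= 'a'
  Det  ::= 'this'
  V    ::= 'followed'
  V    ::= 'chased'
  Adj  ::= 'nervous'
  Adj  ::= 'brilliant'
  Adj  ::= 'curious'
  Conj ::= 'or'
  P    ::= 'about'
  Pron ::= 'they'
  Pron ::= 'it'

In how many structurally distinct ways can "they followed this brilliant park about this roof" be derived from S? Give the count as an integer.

1

[S [NP [Pron they]] [VP [VP [V followed] [NP [Det this] [AP [Adj brilliant]] [N park]]] [PP [P about] [NP [Det this] [N roof]]]]]
No rule offers an alternative attachment or grouping for any span, so this is the only derivation.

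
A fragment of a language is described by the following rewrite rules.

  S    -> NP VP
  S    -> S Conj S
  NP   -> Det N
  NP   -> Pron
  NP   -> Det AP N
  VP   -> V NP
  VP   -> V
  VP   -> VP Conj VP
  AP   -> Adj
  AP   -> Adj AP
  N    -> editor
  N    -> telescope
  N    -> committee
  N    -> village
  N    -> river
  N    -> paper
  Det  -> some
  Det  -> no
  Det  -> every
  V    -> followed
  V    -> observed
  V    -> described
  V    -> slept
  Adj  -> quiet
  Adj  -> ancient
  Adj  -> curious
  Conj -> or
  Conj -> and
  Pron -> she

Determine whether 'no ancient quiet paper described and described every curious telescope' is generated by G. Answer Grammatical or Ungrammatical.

S
  NP
    Det: no
    AP
      Adj: ancient
      AP
        Adj: quiet
    N: paper
  VP
    VP
      V: described
    Conj: and
    VP
      V: described
      NP
        Det: every
        AP
          Adj: curious
        N: telescope
Each bracket corresponds to one application of a listed rule, so the string is derivable from S.

Grammatical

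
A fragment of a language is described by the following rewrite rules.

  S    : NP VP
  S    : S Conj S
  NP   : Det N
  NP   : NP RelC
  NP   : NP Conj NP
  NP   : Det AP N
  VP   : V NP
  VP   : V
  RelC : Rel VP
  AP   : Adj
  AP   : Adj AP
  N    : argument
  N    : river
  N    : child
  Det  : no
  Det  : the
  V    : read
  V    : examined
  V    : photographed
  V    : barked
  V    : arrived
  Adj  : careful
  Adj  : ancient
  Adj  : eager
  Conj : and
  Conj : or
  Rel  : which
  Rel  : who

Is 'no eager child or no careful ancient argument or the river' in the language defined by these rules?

For S → NP VP, every NP-prefix leaves a non-VP remainder: after 'no eager child' the remainder is not a VP; after 'no eager child or no careful ancient argument' the remainder is not a VP. The alternative S rule S → S Conj S likewise has no satisfying split.

Ungrammatical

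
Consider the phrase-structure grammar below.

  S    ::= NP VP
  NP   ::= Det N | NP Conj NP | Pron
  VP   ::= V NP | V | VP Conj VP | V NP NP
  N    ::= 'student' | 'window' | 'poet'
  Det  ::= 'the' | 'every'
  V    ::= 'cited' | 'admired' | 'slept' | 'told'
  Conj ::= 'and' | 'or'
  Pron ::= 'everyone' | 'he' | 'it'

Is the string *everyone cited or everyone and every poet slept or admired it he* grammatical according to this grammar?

Ungrammatical

For S → NP VP, the only prefix that parses as NP is 'everyone', but the remainder 'cited or everyone and every poet slept or admired it he' is not a VP under these rules.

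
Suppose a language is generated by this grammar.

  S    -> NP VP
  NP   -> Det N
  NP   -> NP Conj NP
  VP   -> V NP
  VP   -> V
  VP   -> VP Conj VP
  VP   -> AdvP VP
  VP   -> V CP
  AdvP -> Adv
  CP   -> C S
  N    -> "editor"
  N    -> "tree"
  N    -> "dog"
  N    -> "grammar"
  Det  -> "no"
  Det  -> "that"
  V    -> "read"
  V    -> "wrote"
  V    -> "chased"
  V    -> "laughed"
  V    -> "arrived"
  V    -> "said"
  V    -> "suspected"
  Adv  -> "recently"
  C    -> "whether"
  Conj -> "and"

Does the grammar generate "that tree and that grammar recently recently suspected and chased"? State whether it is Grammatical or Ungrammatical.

Grammatical

S
  NP
    NP
      Det: that
      N: tree
    Conj: and
    NP
      Det: that
      N: grammar
  VP
    VP
      AdvP
        Adv: recently
      VP
        AdvP
          Adv: recently
        VP
          V: suspected
    Conj: and
    VP
      V: chased
Every word is introduced by a lexical rule and the phrasal rules combine the resulting categories into a single S.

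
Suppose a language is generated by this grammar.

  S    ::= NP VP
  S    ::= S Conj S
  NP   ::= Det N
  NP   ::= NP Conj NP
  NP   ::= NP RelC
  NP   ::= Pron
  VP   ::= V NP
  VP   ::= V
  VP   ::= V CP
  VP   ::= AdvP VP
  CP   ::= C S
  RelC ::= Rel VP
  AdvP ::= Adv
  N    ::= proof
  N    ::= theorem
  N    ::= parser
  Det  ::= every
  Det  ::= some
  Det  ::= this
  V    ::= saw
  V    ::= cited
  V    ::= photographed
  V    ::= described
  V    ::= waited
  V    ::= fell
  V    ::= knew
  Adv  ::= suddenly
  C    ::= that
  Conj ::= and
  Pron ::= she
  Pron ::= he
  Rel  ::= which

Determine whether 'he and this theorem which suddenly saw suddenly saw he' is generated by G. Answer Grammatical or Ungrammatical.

[S [NP [NP [Pron he]] [Conj and] [NP [NP [Det this] [N theorem]] [RelC [Rel which] [VP [AdvP [Adv suddenly]] [VP [V saw]]]]]] [VP [AdvP [Adv suddenly]] [VP [V saw] [NP [Pron he]]]]]
Each bracket corresponds to one application of a listed rule, so the string is derivable from S.

Grammatical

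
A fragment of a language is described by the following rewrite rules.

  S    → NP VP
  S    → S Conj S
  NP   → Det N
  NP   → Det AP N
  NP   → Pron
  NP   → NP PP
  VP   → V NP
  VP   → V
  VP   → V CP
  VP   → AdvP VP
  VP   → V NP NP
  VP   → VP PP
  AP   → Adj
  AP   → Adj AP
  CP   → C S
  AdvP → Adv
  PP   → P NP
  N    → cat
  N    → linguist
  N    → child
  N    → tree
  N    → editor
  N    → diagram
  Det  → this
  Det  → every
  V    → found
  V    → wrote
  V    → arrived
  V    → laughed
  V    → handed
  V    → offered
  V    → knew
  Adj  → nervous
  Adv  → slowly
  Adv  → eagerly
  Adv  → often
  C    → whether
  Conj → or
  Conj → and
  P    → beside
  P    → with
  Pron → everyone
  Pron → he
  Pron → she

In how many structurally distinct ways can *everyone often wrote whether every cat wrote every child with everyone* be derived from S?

Two of the 4 distinct bracketings:
[S [NP [Pron everyone]] [VP [AdvP [Adv often]] [VP [V wrote] [CP [C whether] [S [NP [Det every] [N cat]] [VP [V wrote] [NP [NP [Det every] [N child]] [PP [P with] [NP [Pron everyone]]]]]]]]]]
[S [NP [Pron everyone]] [VP [AdvP [Adv often]] [VP [V wrote] [CP [C whether] [S [NP [Det every] [N cat]] [VP [VP [V wrote] [NP [Det every] [N child]]] [PP [P with] [NP [Pron everyone]]]]]]]]]
The difference turns on whether NP → NP PP is used at the relevant span, versus an alternative expansion of NP.

4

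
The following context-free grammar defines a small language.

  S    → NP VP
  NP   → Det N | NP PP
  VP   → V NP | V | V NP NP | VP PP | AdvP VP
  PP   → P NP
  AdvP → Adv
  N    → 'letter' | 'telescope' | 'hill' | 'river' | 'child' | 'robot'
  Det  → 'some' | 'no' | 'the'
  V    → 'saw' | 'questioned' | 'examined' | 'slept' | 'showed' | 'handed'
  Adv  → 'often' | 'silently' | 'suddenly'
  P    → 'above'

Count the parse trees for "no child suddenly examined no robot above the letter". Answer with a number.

Two of the 3 distinct bracketings:
[S [NP [Det no] [N child]] [VP [VP [AdvP [Adv suddenly]] [VP [V examined] [NP [Det no] [N robot]]]] [PP [P above] [NP [Det the] [N letter]]]]]
[S [NP [Det no] [N child]] [VP [AdvP [Adv suddenly]] [VP [V examined] [NP [NP [Det no] [N robot]] [PP [P above] [NP [Det the] [N letter]]]]]]]
The difference turns on whether NP → NP PP is used at the relevant span, versus an alternative expansion of NP.

3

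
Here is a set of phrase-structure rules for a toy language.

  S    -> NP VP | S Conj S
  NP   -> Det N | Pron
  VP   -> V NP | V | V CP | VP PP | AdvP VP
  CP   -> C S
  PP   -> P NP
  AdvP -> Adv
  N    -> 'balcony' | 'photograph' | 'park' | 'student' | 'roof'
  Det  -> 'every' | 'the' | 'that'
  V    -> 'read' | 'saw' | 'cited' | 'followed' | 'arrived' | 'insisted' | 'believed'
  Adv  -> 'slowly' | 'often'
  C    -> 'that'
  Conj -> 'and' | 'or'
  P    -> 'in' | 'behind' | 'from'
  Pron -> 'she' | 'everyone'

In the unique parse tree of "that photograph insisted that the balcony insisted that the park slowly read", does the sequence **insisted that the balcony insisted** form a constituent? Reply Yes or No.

No

[S [NP [Det that] [N photograph]] [VP [V insisted] [CP [C that] [S [NP [Det the] [N balcony]] [VP [V insisted] [CP [C that] [S [NP [Det the] [N park]] [VP [AdvP [Adv slowly]] [VP [V read]]]]]]]]]]
The smallest constituent containing 'insisted that the balcony insisted' is the VP spanning 'insisted that the balcony insisted that the park slowly read'; no single node in the tree dominates exactly the given words.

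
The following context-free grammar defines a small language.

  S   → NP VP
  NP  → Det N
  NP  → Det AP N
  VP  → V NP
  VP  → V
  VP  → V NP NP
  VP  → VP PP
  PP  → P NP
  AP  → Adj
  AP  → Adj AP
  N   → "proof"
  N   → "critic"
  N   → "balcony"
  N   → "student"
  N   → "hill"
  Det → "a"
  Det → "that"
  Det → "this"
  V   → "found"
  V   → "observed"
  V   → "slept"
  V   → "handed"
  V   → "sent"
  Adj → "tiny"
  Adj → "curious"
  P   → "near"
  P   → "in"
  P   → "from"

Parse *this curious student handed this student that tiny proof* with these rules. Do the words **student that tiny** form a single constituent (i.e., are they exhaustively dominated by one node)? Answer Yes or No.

[S [NP [Det this] [AP [Adj curious]] [N student]] [VP [V handed] [NP [Det this] [N student]] [NP [Det that] [AP [Adj tiny]] [N proof]]]]
The smallest constituent containing 'student that tiny' is the VP spanning 'handed this student that tiny proof'; no single node in the tree dominates exactly the given words.

No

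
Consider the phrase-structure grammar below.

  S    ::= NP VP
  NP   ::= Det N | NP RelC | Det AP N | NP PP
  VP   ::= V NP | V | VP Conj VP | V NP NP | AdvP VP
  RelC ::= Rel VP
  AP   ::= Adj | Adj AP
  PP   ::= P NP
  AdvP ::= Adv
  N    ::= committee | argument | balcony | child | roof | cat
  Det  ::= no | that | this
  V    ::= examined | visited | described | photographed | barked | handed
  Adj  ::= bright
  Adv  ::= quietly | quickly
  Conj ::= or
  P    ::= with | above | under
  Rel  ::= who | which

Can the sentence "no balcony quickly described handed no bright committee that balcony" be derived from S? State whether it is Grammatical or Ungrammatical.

For S → NP VP, the only prefix that parses as NP is 'no balcony', but the remainder 'quickly described handed no bright committee that balcony' is not a VP under these rules.

Ungrammatical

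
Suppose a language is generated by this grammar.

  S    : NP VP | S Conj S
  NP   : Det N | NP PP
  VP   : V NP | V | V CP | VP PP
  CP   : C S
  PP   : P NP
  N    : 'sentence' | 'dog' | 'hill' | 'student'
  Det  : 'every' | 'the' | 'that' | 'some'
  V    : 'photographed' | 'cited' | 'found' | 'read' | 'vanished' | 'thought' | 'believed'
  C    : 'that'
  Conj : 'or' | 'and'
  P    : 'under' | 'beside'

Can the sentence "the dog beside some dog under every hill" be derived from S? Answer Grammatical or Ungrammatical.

For S → NP VP, every NP-prefix leaves a non-VP remainder: after 'the dog' the remainder is not a VP; after 'the dog beside some dog' the remainder is not a VP. The alternative S rule S → S Conj S likewise has no satisfying split.

Ungrammatical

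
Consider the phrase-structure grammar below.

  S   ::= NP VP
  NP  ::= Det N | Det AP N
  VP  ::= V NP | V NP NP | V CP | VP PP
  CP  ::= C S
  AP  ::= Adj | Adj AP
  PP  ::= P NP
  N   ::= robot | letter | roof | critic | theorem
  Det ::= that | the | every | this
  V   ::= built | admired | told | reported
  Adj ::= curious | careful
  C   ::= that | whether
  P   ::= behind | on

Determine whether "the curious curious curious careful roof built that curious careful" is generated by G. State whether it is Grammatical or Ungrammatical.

Ungrammatical

For S → NP VP, the only prefix that parses as NP is 'the curious curious curious careful roof', but the remainder 'built that curious careful' is not a VP under these rules.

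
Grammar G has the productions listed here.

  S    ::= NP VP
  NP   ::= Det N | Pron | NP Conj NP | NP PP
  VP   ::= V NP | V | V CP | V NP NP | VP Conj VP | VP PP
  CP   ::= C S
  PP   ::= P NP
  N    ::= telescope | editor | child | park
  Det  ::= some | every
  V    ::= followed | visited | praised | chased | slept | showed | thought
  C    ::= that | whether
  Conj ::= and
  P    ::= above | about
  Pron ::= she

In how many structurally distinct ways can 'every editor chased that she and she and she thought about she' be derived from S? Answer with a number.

Two of the 4 distinct bracketings:
[S [NP [Det every] [N editor]] [VP [V chased] [CP [C that] [S [NP [NP [Pron she]] [Conj and] [NP [NP [Pron she]] [Conj and] [NP [Pron she]]]] [VP [VP [V thought]] [PP [P about] [NP [Pron she]]]]]]]]
[S [NP [Det every] [N editor]] [VP [V chased] [CP [C that] [S [NP [NP [NP [Pron she]] [Conj and] [NP [Pron she]]] [Conj and] [NP [Pron she]]] [VP [VP [V thought]] [PP [P about] [NP [Pron she]]]]]]]]
The trees differ in how a recursive rule is bracketed over the same span.

4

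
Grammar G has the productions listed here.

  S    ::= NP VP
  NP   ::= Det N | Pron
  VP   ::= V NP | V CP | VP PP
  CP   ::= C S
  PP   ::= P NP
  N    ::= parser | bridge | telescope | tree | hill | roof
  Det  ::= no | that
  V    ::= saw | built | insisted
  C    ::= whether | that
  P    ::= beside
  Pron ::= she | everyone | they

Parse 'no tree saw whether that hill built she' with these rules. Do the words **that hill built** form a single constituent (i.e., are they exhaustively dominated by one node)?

[S [NP [Det no] [N tree]] [VP [V saw] [CP [C whether] [S [NP [Det that] [N hill]] [VP [V built] [NP [Pron she]]]]]]]
The smallest constituent containing 'that hill built' is the S spanning 'that hill built she'; no single node in the tree dominates exactly the given words.

No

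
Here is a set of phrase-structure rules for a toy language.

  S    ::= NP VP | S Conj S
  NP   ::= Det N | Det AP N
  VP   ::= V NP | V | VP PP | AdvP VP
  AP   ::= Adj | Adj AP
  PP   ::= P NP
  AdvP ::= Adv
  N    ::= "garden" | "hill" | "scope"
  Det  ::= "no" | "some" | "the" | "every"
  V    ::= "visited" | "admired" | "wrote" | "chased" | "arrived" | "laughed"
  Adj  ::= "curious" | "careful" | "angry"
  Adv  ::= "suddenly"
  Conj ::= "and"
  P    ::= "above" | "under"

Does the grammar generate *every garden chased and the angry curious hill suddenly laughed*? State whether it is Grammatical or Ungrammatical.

[S [S [NP [Det every] [N garden]] [VP [V chased]]] [Conj and] [S [NP [Det the] [AP [Adj angry] [AP [Adj curious]]] [N hill]] [VP [AdvP [Adv suddenly]] [VP [V laughed]]]]]
Every word is introduced by a lexical rule and the phrasal rules combine the resulting categories into a single S.

Grammatical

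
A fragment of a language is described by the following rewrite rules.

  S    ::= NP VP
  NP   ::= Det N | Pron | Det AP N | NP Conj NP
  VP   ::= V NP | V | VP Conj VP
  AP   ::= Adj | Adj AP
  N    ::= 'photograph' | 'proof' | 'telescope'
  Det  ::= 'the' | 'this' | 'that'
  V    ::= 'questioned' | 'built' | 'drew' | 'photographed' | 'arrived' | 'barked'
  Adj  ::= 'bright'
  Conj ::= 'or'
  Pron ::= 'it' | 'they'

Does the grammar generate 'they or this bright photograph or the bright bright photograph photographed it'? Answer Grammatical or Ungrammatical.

[S [NP [NP [Pron they]] [Conj or] [NP [NP [Det this] [AP [Adj bright]] [N photograph]] [Conj or] [NP [Det the] [AP [Adj bright] [AP [Adj bright]]] [N photograph]]]] [VP [V photographed] [NP [Pron it]]]]
The bracketing above is licensed at every node by one of the given productions, with S at the root.

Grammatical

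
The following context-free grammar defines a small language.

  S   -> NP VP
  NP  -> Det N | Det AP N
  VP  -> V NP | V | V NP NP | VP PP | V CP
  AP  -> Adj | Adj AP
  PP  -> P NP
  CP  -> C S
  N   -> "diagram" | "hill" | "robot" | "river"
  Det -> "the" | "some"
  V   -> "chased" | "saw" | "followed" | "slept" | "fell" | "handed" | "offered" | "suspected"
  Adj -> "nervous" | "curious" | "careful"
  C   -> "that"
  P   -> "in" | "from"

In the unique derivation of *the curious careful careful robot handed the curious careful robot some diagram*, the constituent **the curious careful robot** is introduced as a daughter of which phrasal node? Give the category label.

VP

S
  NP
    Det: the
    AP
      Adj: curious
      AP
        Adj: careful
        AP
          Adj: careful
    N: robot
  VP
    V: handed
    NP
      Det: the
      AP
        Adj: curious
        AP
          Adj: careful
      N: robot
    NP
      Det: some
      N: diagram
The span 'the curious careful robot' is the NP node built by NP → Det AP N.
Its mother is the VP built by VP → V NP NP.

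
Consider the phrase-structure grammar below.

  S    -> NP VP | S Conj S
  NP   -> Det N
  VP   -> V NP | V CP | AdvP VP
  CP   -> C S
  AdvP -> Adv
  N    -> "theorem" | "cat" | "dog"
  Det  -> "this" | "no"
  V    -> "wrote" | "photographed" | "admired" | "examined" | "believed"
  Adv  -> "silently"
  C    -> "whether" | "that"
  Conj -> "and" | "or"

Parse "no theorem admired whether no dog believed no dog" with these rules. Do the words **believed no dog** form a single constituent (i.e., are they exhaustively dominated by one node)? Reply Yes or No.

Yes

[S [NP [Det no] [N theorem]] [VP [V admired] [CP [C whether] [S [NP [Det no] [N dog]] [VP [V believed] [NP [Det no] [N dog]]]]]]]
The words 'believed no dog' are exhaustively dominated by a single VP node (built by VP → V NP), so they form a constituent.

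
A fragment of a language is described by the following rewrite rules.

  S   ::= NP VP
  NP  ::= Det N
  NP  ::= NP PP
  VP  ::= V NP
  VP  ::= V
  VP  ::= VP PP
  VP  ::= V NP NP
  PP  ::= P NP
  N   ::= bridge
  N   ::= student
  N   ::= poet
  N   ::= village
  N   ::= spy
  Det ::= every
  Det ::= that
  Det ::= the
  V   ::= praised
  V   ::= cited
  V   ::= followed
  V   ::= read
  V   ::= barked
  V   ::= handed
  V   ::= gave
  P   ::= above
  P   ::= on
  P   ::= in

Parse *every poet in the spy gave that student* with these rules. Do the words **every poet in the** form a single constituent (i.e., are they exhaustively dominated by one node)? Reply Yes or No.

No

[S [NP [NP [Det every] [N poet]] [PP [P in] [NP [Det the] [N spy]]]] [VP [V gave] [NP [Det that] [N student]]]]
The smallest constituent containing 'every poet in the' is the NP spanning 'every poet in the spy'; no single node in the tree dominates exactly the given words.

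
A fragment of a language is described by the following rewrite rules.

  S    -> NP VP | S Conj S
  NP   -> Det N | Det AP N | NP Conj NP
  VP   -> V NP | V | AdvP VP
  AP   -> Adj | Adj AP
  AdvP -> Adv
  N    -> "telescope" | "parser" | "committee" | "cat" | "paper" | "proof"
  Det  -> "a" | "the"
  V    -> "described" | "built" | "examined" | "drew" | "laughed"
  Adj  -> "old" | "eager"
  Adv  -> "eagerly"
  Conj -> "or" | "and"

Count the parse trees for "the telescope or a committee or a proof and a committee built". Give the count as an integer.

Two of the 5 distinct bracketings:
[S [NP [NP [Det the] [N telescope]] [Conj or] [NP [NP [Det a] [N committee]] [Conj or] [NP [NP [Det a] [N proof]] [Conj and] [NP [Det a] [N committee]]]]] [VP [V built]]]
[S [NP [NP [Det the] [N telescope]] [Conj or] [NP [NP [NP [Det a] [N committee]] [Conj or] [NP [Det a] [N proof]]] [Conj and] [NP [Det a] [N committee]]]] [VP [V built]]]
The trees differ in how a recursive rule is bracketed over the same span.

5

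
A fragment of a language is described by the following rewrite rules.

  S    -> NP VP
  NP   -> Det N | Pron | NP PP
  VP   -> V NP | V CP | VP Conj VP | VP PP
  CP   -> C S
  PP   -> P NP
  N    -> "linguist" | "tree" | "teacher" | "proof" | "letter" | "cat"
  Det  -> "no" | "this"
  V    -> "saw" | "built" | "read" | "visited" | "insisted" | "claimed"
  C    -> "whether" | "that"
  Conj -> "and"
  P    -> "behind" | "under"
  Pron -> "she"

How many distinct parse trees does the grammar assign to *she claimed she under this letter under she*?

Two of the 5 distinct bracketings:
[S [NP [Pron she]] [VP [V claimed] [NP [NP [Pron she]] [PP [P under] [NP [NP [Det this] [N letter]] [PP [P under] [NP [Pron she]]]]]]]]
[S [NP [Pron she]] [VP [V claimed] [NP [NP [NP [Pron she]] [PP [P under] [NP [Det this] [N letter]]]] [PP [P under] [NP [Pron she]]]]]]
The trees differ in how a recursive rule is bracketed over the same span.

5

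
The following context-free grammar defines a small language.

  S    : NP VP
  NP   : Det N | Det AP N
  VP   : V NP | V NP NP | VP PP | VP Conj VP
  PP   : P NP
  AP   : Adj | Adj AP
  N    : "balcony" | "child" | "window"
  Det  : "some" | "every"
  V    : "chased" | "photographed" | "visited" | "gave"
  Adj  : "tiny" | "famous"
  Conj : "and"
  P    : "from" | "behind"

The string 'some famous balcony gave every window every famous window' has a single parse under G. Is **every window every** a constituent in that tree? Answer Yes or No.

[S [NP [Det some] [AP [Adj famous]] [N balcony]] [VP [V gave] [NP [Det every] [N window]] [NP [Det every] [AP [Adj famous]] [N window]]]]
The smallest constituent containing 'every window every' is the VP spanning 'gave every window every famous window'; no single node in the tree dominates exactly the given words.

No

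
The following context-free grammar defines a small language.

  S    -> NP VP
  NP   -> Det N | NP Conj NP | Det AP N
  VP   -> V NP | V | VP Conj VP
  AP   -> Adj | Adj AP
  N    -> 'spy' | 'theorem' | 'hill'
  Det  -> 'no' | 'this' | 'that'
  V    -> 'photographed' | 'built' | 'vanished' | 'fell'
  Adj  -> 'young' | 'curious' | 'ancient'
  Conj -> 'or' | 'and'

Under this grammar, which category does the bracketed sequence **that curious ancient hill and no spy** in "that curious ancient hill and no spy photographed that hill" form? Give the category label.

[S [NP [NP [Det that] [AP [Adj curious] [AP [Adj ancient]]] [N hill]] [Conj and] [NP [Det no] [N spy]]] [VP [V photographed] [NP [Det that] [N hill]]]]
The span 'that curious ancient hill and no spy' is the NP node built by NP → NP Conj NP.

NP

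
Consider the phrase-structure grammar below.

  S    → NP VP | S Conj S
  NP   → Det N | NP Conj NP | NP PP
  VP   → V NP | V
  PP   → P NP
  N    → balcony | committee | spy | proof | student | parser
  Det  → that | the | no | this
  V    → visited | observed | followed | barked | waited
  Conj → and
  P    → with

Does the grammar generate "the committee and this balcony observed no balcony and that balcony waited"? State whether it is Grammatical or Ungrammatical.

[S [S [NP [NP [Det the] [N committee]] [Conj and] [NP [Det this] [N balcony]]] [VP [V observed] [NP [Det no] [N balcony]]]] [Conj and] [S [NP [Det that] [N balcony]] [VP [V waited]]]]
Every word is introduced by a lexical rule and the phrasal rules combine the resulting categories into a single S.

Grammatical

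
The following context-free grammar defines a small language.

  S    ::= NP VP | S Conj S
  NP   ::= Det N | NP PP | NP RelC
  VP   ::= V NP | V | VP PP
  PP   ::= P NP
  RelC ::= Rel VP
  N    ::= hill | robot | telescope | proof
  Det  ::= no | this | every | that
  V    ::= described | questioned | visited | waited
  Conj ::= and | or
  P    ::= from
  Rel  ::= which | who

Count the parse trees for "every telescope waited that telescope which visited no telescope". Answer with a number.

1

[S [NP [Det every] [N telescope]] [VP [V waited] [NP [NP [Det that] [N telescope]] [RelC [Rel which] [VP [V visited] [NP [Det no] [N telescope]]]]]]]
No rule offers an alternative attachment or grouping for any span, so this is the only derivation.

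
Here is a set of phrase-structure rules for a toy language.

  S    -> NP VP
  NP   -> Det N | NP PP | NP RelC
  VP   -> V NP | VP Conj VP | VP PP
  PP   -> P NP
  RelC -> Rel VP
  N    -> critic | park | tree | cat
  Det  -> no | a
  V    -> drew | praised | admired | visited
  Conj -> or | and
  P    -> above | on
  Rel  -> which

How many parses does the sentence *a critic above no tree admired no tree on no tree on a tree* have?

Two of the 5 distinct bracketings:
[S [NP [NP [Det a] [N critic]] [PP [P above] [NP [Det no] [N tree]]]] [VP [V admired] [NP [NP [Det no] [N tree]] [PP [P on] [NP [NP [Det no] [N tree]] [PP [P on] [NP [Det a] [N tree]]]]]]]]
[S [NP [NP [Det a] [N critic]] [PP [P above] [NP [Det no] [N tree]]]] [VP [V admired] [NP [NP [NP [Det no] [N tree]] [PP [P on] [NP [Det no] [N tree]]]] [PP [P on] [NP [Det a] [N tree]]]]]]
The trees differ in how a recursive rule is bracketed over the same span.

5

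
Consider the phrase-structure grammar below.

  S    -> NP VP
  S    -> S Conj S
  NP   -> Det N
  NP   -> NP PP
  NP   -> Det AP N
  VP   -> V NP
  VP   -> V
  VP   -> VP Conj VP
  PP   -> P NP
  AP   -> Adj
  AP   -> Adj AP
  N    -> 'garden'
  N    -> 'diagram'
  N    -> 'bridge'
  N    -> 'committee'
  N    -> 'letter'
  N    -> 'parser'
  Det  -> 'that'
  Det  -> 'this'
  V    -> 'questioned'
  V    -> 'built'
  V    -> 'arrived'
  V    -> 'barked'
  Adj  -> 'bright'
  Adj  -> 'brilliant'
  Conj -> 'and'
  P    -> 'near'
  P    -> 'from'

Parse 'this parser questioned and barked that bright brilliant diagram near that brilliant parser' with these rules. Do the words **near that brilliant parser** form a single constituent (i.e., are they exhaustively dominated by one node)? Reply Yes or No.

[S [NP [Det this] [N parser]] [VP [VP [V questioned]] [Conj and] [VP [V barked] [NP [NP [Det that] [AP [Adj bright] [AP [Adj brilliant]]] [N diagram]] [PP [P near] [NP [Det that] [AP [Adj brilliant]] [N parser]]]]]]]
The words 'near that brilliant parser' are exhaustively dominated by a single PP node (built by PP → P NP), so they form a constituent.

Yes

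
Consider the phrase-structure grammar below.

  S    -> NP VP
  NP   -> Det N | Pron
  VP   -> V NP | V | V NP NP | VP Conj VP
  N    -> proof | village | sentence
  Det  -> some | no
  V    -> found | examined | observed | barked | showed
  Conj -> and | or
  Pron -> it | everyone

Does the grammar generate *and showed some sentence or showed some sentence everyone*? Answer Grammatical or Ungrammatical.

For S → NP VP, no prefix of the string parses as an NP.

Ungrammatical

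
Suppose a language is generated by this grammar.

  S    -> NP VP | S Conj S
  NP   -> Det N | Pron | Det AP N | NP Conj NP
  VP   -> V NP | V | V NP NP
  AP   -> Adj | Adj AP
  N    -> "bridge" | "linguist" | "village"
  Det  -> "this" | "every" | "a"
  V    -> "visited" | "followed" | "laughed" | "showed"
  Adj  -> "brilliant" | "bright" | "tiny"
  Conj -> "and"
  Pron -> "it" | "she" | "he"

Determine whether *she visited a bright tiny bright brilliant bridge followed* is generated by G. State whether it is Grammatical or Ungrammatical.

Ungrammatical

For S → NP VP, the only prefix that parses as NP is 'she', but the remainder 'visited a bright tiny bright brilliant bridge followed' is not a VP under these rules. The alternative S rule S → S Conj S likewise has no satisfying split.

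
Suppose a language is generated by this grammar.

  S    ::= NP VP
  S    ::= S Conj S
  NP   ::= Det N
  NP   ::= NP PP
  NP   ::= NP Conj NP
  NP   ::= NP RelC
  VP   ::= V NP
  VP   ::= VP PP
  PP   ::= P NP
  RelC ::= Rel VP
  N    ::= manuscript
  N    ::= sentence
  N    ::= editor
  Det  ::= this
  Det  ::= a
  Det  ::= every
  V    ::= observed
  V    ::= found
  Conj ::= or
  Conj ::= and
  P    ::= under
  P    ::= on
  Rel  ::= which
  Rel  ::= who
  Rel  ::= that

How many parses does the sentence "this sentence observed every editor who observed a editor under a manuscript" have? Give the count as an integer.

4

Two of the 4 distinct bracketings:
[S [NP [Det this] [N sentence]] [VP [V observed] [NP [NP [NP [Det every] [N editor]] [RelC [Rel who] [VP [V observed] [NP [Det a] [N editor]]]]] [PP [P under] [NP [Det a] [N manuscript]]]]]]
[S [NP [Det this] [N sentence]] [VP [V observed] [NP [NP [Det every] [N editor]] [RelC [Rel who] [VP [V observed] [NP [NP [Det a] [N editor]] [PP [P under] [NP [Det a] [N manuscript]]]]]]]]]
The trees differ in how a recursive rule is bracketed over the same span.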